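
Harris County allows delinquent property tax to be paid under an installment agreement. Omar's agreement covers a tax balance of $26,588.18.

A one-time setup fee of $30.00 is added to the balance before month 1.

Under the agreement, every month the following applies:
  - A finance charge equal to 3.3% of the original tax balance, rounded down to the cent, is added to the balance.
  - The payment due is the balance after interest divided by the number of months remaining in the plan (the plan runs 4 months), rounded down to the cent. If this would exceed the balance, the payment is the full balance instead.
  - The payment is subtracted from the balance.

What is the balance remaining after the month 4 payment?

$0.00

Month 1: $26,618.18 +$877.40 interest = $27,495.58; pay $6,873.89 → $20,621.69
Month 2: $20,621.69 +$877.40 interest = $21,499.09; pay $7,166.36 → $14,332.73
Month 3: $14,332.73 +$877.40 interest = $15,210.13; pay $7,605.06 → $7,605.07
Month 4: $7,605.07 +$877.40 interest = $8,482.47; pay $8,482.47 → $0.00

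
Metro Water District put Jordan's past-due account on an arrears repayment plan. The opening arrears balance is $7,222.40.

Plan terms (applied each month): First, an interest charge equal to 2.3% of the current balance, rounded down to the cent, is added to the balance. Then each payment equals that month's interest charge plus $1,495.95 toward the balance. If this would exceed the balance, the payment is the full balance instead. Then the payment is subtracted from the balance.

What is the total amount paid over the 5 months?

$7,708.88

# | Opening | Interest | Payment | End bal
1 | $7,222.40 | $166.11 | $1,662.06 | $5,726.45
2 | $5,726.45 | $131.70 | $1,627.65 | $4,230.50
3 | $4,230.50 | $97.30 | $1,593.25 | $2,734.55
4 | $2,734.55 | $62.89 | $1,558.84 | $1,238.60
5 | $1,238.60 | $28.48 | $1,267.08 | $0.00
Total paid: $7,708.88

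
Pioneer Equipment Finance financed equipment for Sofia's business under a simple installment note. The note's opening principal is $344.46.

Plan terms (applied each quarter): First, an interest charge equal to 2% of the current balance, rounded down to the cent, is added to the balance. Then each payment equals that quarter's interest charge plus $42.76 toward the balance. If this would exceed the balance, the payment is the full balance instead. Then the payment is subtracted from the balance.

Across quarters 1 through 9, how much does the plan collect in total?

$375.62

Quarter 1: opening $344.46; interest $6.88 → $351.34; payment $49.64; balance $301.70
Quarter 2: opening $301.70; interest $6.03 → $307.73; payment $48.79; balance $258.94
Quarter 3: opening $258.94; interest $5.17 → $264.11; payment $47.93; balance $216.18
Quarter 4: opening $216.18; interest $4.32 → $220.50; payment $47.08; balance $173.42
Quarter 5: opening $173.42; interest $3.46 → $176.88; payment $46.22; balance $130.66
Quarter 6: opening $130.66; interest $2.61 → $133.27; payment $45.37; balance $87.90
Quarter 7: opening $87.90; interest $1.75 → $89.65; payment $44.51; balance $45.14
Quarter 8: opening $45.14; interest $0.90 → $46.04; payment $43.66; balance $2.38
Quarter 9: opening $2.38; interest $0.04 → $2.42; payment $2.42; balance $0.00
Total paid: $375.62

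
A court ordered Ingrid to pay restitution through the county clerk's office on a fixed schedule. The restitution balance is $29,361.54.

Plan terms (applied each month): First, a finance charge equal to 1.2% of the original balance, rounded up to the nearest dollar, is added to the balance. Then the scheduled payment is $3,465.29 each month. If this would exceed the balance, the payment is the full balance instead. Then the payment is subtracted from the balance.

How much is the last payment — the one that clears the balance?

Month 1: $29,361.54 +$353.00 interest = $29,714.54; pay $3,465.29 → $26,249.25
Month 2: $26,249.25 +$353.00 interest = $26,602.25; pay $3,465.29 → $23,136.96
Month 3: $23,136.96 +$353.00 interest = $23,489.96; pay $3,465.29 → $20,024.67
Month 4: $20,024.67 +$353.00 interest = $20,377.67; pay $3,465.29 → $16,912.38
Month 5: $16,912.38 +$353.00 interest = $17,265.38; pay $3,465.29 → $13,800.09
Month 6: $13,800.09 +$353.00 interest = $14,153.09; pay $3,465.29 → $10,687.80
Month 7: $10,687.80 +$353.00 interest = $11,040.80; pay $3,465.29 → $7,575.51
Month 8: $7,575.51 +$353.00 interest = $7,928.51; pay $3,465.29 → $4,463.22
Month 9: $4,463.22 +$353.00 interest = $4,816.22; pay $3,465.29 → $1,350.93
Month 10: $1,350.93 +$353.00 interest = $1,703.93; pay $1,703.93 → $0.00

$1,703.93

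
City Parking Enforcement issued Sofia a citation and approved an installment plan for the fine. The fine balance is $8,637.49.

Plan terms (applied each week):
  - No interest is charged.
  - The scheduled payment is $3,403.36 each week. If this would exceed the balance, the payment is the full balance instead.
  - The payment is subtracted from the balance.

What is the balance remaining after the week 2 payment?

$1,830.77

Week 1: $8,637.49 − $3,403.36 → $5,234.13
Week 2: $5,234.13 − $3,403.36 → $1,830.77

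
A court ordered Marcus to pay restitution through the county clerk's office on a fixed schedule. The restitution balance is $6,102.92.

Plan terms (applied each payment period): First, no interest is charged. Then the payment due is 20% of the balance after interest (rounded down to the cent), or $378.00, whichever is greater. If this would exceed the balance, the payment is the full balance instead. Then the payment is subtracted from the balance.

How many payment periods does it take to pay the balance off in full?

Payment period 1: opening $6,102.92; payment $1,220.58; balance $4,882.34
Payment period 2: opening $4,882.34; payment $976.46; balance $3,905.88
Payment period 3: opening $3,905.88; payment $781.17; balance $3,124.71
Payment period 4: opening $3,124.71; payment $624.94; balance $2,499.77
Payment period 5: opening $2,499.77; payment $499.95; balance $1,999.82
Payment period 6: opening $1,999.82; payment $399.96; balance $1,599.86
Payment period 7: opening $1,599.86; payment $378.00; balance $1,221.86
Payment period 8: opening $1,221.86; payment $378.00; balance $843.86
Payment period 9: opening $843.86; payment $378.00; balance $465.86
Payment period 10: opening $465.86; payment $378.00; balance $87.86
Payment period 11: opening $87.86; payment $87.86; balance $0.00
Balance reaches $0.00 in payment period 11.

11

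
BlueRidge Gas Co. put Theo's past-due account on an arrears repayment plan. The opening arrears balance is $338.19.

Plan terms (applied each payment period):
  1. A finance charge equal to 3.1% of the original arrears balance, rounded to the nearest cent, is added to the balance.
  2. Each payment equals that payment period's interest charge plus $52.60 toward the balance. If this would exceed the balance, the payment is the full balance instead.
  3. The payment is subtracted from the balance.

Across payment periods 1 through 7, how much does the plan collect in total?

$411.55

Payment period 1: opening $338.19; interest $10.48 → $348.67; payment $63.08; balance $285.59
Payment period 2: opening $285.59; interest $10.48 → $296.07; payment $63.08; balance $232.99
Payment period 3: opening $232.99; interest $10.48 → $243.47; payment $63.08; balance $180.39
Payment period 4: opening $180.39; interest $10.48 → $190.87; payment $63.08; balance $127.79
Payment period 5: opening $127.79; interest $10.48 → $138.27; payment $63.08; balance $75.19
Payment period 6: opening $75.19; interest $10.48 → $85.67; payment $63.08; balance $22.59
Payment period 7: opening $22.59; interest $10.48 → $33.07; payment $33.07; balance $0.00
Total paid: $411.55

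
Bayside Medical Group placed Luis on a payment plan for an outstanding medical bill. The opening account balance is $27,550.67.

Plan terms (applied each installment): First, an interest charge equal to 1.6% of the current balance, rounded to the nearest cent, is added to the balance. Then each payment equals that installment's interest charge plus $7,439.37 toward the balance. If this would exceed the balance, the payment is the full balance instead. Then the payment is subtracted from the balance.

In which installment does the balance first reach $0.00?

Installment 1: opening $27,550.67; interest $440.81 → $27,991.48; payment $7,880.18; balance $20,111.30
Installment 2: opening $20,111.30; interest $321.78 → $20,433.08; payment $7,761.15; balance $12,671.93
Installment 3: opening $12,671.93; interest $202.75 → $12,874.68; payment $7,642.12; balance $5,232.56
Installment 4: opening $5,232.56; interest $83.72 → $5,316.28; payment $5,316.28; balance $0.00
Balance reaches $0.00 in installment 4.

4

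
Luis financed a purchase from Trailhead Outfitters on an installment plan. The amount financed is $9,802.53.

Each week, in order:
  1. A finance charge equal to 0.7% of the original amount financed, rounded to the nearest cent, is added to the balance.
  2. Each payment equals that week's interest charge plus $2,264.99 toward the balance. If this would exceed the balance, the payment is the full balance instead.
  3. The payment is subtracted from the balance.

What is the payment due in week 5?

# | Opening | Interest | Payment | End bal
1 | $9,802.53 | $68.62 | $2,333.61 | $7,537.54
2 | $7,537.54 | $68.62 | $2,333.61 | $5,272.55
3 | $5,272.55 | $68.62 | $2,333.61 | $3,007.56
4 | $3,007.56 | $68.62 | $2,333.61 | $742.57
5 | $742.57 | $68.62 | $811.19 | $0.00

$811.19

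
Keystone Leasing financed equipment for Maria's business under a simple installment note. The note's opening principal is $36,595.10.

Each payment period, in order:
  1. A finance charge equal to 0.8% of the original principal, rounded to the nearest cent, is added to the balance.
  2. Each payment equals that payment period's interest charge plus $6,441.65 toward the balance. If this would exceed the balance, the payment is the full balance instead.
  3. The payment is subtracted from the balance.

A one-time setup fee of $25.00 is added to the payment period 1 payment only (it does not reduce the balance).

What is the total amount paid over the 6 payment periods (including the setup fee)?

# | Opening | Interest | Payment | Fee | End bal
1 | $36,595.10 | $292.76 | $6,734.41 | $25.00 | $30,153.45
2 | $30,153.45 | $292.76 | $6,734.41 | — | $23,711.80
3 | $23,711.80 | $292.76 | $6,734.41 | — | $17,270.15
4 | $17,270.15 | $292.76 | $6,734.41 | — | $10,828.50
5 | $10,828.50 | $292.76 | $6,734.41 | — | $4,386.85
6 | $4,386.85 | $292.76 | $4,679.61 | — | $0.00
Total paid: $38,376.66

$38,376.66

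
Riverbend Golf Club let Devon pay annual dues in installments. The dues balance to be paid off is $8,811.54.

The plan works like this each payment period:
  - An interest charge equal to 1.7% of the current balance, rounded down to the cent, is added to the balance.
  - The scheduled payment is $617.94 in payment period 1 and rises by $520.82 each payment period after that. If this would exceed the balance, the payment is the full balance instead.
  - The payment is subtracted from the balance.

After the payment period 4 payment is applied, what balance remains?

$3,730.15

# | Opening | Interest | Payment | End bal
1 | $8,811.54 | $149.79 | $617.94 | $8,343.39
2 | $8,343.39 | $141.83 | $1,138.76 | $7,346.46
3 | $7,346.46 | $124.88 | $1,659.58 | $5,811.76
4 | $5,811.76 | $98.79 | $2,180.40 | $3,730.15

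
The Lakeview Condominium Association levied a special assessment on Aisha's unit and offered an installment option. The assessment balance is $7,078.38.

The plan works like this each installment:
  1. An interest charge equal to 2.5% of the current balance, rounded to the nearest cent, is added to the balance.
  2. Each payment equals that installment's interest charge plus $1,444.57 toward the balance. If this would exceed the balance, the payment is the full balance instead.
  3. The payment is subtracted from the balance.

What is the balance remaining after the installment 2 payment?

Installment 1: opening $7,078.38; interest $176.96 → $7,255.34; payment $1,621.53; balance $5,633.81
Installment 2: opening $5,633.81; interest $140.85 → $5,774.66; payment $1,585.42; balance $4,189.24

$4,189.24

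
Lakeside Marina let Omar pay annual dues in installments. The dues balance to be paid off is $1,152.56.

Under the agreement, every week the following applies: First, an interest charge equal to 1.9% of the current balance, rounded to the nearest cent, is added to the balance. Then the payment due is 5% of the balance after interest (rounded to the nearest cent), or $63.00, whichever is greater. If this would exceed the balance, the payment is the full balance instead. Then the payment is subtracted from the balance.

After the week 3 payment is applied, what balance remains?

Week 1: $1,152.56 +$21.90 interest = $1,174.46; pay $63.00 → $1,111.46
Week 2: $1,111.46 +$21.12 interest = $1,132.58; pay $63.00 → $1,069.58
Week 3: $1,069.58 +$20.32 interest = $1,089.90; pay $63.00 → $1,026.90

$1,026.90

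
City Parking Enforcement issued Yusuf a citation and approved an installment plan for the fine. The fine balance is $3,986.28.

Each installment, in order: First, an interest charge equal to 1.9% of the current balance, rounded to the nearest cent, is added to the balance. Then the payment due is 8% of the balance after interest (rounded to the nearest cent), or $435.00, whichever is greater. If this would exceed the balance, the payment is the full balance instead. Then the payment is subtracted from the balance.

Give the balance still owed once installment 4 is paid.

$2,507.76

Installment 1: $3,986.28 +$75.74 interest = $4,062.02; pay $435.00 → $3,627.02
Installment 2: $3,627.02 +$68.91 interest = $3,695.93; pay $435.00 → $3,260.93
Installment 3: $3,260.93 +$61.96 interest = $3,322.89; pay $435.00 → $2,887.89
Installment 4: $2,887.89 +$54.87 interest = $2,942.76; pay $435.00 → $2,507.76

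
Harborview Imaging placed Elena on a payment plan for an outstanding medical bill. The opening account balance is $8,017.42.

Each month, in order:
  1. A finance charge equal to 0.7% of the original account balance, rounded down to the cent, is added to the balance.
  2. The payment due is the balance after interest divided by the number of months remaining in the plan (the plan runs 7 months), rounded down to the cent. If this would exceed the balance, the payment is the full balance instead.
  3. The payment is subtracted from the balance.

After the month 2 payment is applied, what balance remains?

Month 1: $8,017.42 +$56.12 interest = $8,073.54; pay $1,153.36 → $6,920.18
Month 2: $6,920.18 +$56.12 interest = $6,976.30; pay $1,162.71 → $5,813.59

$5,813.59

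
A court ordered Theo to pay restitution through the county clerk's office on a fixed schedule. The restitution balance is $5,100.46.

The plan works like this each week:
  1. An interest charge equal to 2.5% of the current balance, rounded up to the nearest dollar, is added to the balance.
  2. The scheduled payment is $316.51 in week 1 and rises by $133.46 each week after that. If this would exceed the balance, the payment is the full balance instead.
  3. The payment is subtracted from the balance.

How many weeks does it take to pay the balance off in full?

8

Week 1: opening $5,100.46; interest $128.00 → $5,228.46; payment $316.51; balance $4,911.95
Week 2: opening $4,911.95; interest $123.00 → $5,034.95; payment $449.97; balance $4,584.98
Week 3: opening $4,584.98; interest $115.00 → $4,699.98; payment $583.43; balance $4,116.55
Week 4: opening $4,116.55; interest $103.00 → $4,219.55; payment $716.89; balance $3,502.66
Week 5: opening $3,502.66; interest $88.00 → $3,590.66; payment $850.35; balance $2,740.31
Week 6: opening $2,740.31; interest $69.00 → $2,809.31; payment $983.81; balance $1,825.50
Week 7: opening $1,825.50; interest $46.00 → $1,871.50; payment $1,117.27; balance $754.23
Week 8: opening $754.23; interest $19.00 → $773.23; payment $773.23; balance $0.00
Balance reaches $0.00 in week 8.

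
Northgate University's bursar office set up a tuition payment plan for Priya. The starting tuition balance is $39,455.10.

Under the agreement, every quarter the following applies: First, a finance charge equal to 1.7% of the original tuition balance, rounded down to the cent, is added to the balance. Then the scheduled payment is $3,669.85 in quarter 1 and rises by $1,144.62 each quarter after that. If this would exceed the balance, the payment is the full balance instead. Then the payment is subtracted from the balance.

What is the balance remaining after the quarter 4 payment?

$20,590.90

# | Opening | Interest | Payment | End bal
1 | $39,455.10 | $670.73 | $3,669.85 | $36,455.98
2 | $36,455.98 | $670.73 | $4,814.47 | $32,312.24
3 | $32,312.24 | $670.73 | $5,959.09 | $27,023.88
4 | $27,023.88 | $670.73 | $7,103.71 | $20,590.90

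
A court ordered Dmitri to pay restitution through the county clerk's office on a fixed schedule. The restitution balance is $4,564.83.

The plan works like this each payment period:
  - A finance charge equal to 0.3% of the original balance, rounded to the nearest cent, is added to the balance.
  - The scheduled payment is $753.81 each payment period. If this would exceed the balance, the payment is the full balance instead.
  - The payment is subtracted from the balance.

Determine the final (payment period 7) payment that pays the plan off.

# | Opening | Interest | Payment | End bal
1 | $4,564.83 | $13.69 | $753.81 | $3,824.71
2 | $3,824.71 | $13.69 | $753.81 | $3,084.59
3 | $3,084.59 | $13.69 | $753.81 | $2,344.47
4 | $2,344.47 | $13.69 | $753.81 | $1,604.35
5 | $1,604.35 | $13.69 | $753.81 | $864.23
6 | $864.23 | $13.69 | $753.81 | $124.11
7 | $124.11 | $13.69 | $137.80 | $0.00

$137.80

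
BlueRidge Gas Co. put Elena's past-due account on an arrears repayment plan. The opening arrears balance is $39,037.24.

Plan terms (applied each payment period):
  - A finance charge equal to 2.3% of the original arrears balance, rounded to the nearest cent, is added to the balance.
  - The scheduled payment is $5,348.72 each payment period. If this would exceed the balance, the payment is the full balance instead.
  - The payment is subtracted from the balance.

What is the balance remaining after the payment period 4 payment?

Payment period 1: $39,037.24 +$897.86 interest = $39,935.10; pay $5,348.72 → $34,586.38
Payment period 2: $34,586.38 +$897.86 interest = $35,484.24; pay $5,348.72 → $30,135.52
Payment period 3: $30,135.52 +$897.86 interest = $31,033.38; pay $5,348.72 → $25,684.66
Payment period 4: $25,684.66 +$897.86 interest = $26,582.52; pay $5,348.72 → $21,233.80

$21,233.80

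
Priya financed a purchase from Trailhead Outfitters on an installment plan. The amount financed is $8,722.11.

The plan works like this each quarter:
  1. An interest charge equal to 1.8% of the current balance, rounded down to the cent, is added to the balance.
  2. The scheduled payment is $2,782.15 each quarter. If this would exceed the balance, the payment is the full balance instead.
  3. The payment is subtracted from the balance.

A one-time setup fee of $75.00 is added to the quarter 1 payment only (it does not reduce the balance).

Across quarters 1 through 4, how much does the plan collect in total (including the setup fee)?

$9,138.15

Quarter 1: $8,722.11 +$156.99 interest = $8,879.10; pay $2,782.15 (+ $75.00 fee) → $6,096.95
Quarter 2: $6,096.95 +$109.74 interest = $6,206.69; pay $2,782.15 → $3,424.54
Quarter 3: $3,424.54 +$61.64 interest = $3,486.18; pay $2,782.15 → $704.03
Quarter 4: $704.03 +$12.67 interest = $716.70; pay $716.70 → $0.00
Total paid: $9,138.15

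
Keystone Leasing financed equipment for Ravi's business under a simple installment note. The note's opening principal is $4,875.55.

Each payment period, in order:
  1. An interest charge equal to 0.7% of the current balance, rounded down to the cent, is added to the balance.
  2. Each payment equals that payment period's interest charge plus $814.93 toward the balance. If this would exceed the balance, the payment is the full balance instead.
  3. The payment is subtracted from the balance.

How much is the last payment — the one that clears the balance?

# | Opening | Interest | Payment | End bal
1 | $4,875.55 | $34.12 | $849.05 | $4,060.62
2 | $4,060.62 | $28.42 | $843.35 | $3,245.69
3 | $3,245.69 | $22.71 | $837.64 | $2,430.76
4 | $2,430.76 | $17.01 | $831.94 | $1,615.83
5 | $1,615.83 | $11.31 | $826.24 | $800.90
6 | $800.90 | $5.60 | $806.50 | $0.00

$806.50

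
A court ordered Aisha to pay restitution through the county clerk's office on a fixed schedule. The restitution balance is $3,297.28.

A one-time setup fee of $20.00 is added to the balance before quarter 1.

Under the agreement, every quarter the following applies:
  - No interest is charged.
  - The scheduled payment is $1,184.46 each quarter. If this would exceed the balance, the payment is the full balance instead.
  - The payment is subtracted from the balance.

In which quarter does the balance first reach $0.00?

# | Opening | Payment | End bal
1 | $3,317.28 | $1,184.46 | $2,132.82
2 | $2,132.82 | $1,184.46 | $948.36
3 | $948.36 | $948.36 | $0.00
Balance reaches $0.00 in quarter 3.

3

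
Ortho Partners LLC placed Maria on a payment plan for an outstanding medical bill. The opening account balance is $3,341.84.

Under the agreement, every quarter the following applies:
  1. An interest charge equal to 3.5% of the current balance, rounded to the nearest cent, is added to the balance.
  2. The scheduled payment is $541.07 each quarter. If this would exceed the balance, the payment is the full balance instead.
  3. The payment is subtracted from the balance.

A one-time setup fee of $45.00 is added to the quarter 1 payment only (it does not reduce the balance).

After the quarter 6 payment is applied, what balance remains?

Quarter 1: $3,341.84 +$116.96 interest = $3,458.80; pay $541.07 (+ $45.00 fee) → $2,917.73
Quarter 2: $2,917.73 +$102.12 interest = $3,019.85; pay $541.07 → $2,478.78
Quarter 3: $2,478.78 +$86.76 interest = $2,565.54; pay $541.07 → $2,024.47
Quarter 4: $2,024.47 +$70.86 interest = $2,095.33; pay $541.07 → $1,554.26
Quarter 5: $1,554.26 +$54.40 interest = $1,608.66; pay $541.07 → $1,067.59
Quarter 6: $1,067.59 +$37.37 interest = $1,104.96; pay $541.07 → $563.89

$563.89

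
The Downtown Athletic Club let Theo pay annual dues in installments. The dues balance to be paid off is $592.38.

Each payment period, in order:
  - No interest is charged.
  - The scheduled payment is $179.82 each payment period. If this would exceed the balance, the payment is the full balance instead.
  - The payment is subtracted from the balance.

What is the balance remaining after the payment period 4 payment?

$0.00

Payment period 1: opening $592.38; payment $179.82; balance $412.56
Payment period 2: opening $412.56; payment $179.82; balance $232.74
Payment period 3: opening $232.74; payment $179.82; balance $52.92
Payment period 4: opening $52.92; payment $52.92; balance $0.00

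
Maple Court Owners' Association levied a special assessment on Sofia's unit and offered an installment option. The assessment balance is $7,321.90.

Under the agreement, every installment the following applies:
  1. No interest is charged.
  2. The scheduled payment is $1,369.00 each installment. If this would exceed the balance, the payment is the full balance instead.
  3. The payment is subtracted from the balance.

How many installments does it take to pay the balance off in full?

Installment 1: $7,321.90 − $1,369.00 → $5,952.90
Installment 2: $5,952.90 − $1,369.00 → $4,583.90
Installment 3: $4,583.90 − $1,369.00 → $3,214.90
Installment 4: $3,214.90 − $1,369.00 → $1,845.90
Installment 5: $1,845.90 − $1,369.00 → $476.90
Installment 6: $476.90 − $476.90 → $0.00
Balance reaches $0.00 in installment 6.

6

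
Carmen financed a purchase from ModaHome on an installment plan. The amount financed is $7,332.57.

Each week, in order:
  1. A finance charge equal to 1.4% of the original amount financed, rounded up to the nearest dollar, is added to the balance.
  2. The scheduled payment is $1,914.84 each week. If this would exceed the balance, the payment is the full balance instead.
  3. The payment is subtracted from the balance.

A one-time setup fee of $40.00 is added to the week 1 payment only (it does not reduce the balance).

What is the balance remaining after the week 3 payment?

Week 1: opening $7,332.57; interest $103.00 → $7,435.57; payment $1,914.84 (+ $40.00 fee); balance $5,520.73
Week 2: opening $5,520.73; interest $103.00 → $5,623.73; payment $1,914.84; balance $3,708.89
Week 3: opening $3,708.89; interest $103.00 → $3,811.89; payment $1,914.84; balance $1,897.05

$1,897.05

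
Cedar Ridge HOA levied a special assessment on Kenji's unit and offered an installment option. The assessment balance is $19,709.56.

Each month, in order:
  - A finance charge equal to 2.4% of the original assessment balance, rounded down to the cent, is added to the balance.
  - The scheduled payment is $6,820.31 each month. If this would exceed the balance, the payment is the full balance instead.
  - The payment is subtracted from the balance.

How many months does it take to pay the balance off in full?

4

# | Opening | Interest | Payment | End bal
1 | $19,709.56 | $473.02 | $6,820.31 | $13,362.27
2 | $13,362.27 | $473.02 | $6,820.31 | $7,014.98
3 | $7,014.98 | $473.02 | $6,820.31 | $667.69
4 | $667.69 | $473.02 | $1,140.71 | $0.00
Balance reaches $0.00 in month 4.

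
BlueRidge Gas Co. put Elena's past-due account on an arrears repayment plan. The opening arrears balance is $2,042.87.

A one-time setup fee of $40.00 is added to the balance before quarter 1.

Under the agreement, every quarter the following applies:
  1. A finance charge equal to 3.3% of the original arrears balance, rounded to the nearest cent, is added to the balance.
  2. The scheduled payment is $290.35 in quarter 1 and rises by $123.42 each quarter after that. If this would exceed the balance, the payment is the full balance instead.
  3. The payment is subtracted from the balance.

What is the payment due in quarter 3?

$537.19

Quarter 1: $2,082.87 +$67.41 interest = $2,150.28; pay $290.35 → $1,859.93
Quarter 2: $1,859.93 +$67.41 interest = $1,927.34; pay $413.77 → $1,513.57
Quarter 3: $1,513.57 +$67.41 interest = $1,580.98; pay $537.19 → $1,043.79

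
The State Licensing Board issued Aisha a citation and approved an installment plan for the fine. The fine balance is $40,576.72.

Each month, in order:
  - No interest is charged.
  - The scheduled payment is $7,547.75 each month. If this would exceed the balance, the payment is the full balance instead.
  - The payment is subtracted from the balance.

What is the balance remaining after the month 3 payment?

# | Opening | Payment | End bal
1 | $40,576.72 | $7,547.75 | $33,028.97
2 | $33,028.97 | $7,547.75 | $25,481.22
3 | $25,481.22 | $7,547.75 | $17,933.47

$17,933.47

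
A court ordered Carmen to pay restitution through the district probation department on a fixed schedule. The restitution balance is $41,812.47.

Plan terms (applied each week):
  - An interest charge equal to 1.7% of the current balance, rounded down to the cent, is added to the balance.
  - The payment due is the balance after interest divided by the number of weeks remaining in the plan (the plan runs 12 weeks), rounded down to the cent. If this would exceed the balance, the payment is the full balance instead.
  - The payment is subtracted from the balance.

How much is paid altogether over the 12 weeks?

$46,733.32

Week 1: opening $41,812.47; interest $710.81 → $42,523.28; payment $3,543.60; balance $38,979.68
Week 2: opening $38,979.68; interest $662.65 → $39,642.33; payment $3,603.84; balance $36,038.49
Week 3: opening $36,038.49; interest $612.65 → $36,651.14; payment $3,665.11; balance $32,986.03
Week 4: opening $32,986.03; interest $560.76 → $33,546.79; payment $3,727.42; balance $29,819.37
Week 5: opening $29,819.37; interest $506.92 → $30,326.29; payment $3,790.78; balance $26,535.51
Week 6: opening $26,535.51; interest $451.10 → $26,986.61; payment $3,855.23; balance $23,131.38
Week 7: opening $23,131.38; interest $393.23 → $23,524.61; payment $3,920.76; balance $19,603.85
Week 8: opening $19,603.85; interest $333.26 → $19,937.11; payment $3,987.42; balance $15,949.69
Week 9: opening $15,949.69; interest $271.14 → $16,220.83; payment $4,055.20; balance $12,165.63
Week 10: opening $12,165.63; interest $206.81 → $12,372.44; payment $4,124.14; balance $8,248.30
Week 11: opening $8,248.30; interest $140.22 → $8,388.52; payment $4,194.26; balance $4,194.26
Week 12: opening $4,194.26; interest $71.30 → $4,265.56; payment $4,265.56; balance $0.00
Total paid: $46,733.32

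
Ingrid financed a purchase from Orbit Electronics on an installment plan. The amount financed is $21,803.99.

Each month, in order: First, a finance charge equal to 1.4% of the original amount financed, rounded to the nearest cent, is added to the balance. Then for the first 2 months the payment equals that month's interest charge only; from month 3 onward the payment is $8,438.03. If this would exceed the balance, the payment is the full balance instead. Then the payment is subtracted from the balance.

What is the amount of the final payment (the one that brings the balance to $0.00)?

Month 1: $21,803.99 +$305.26 interest = $22,109.25; pay $305.26 → $21,803.99
Month 2: $21,803.99 +$305.26 interest = $22,109.25; pay $305.26 → $21,803.99
Month 3: $21,803.99 +$305.26 interest = $22,109.25; pay $8,438.03 → $13,671.22
Month 4: $13,671.22 +$305.26 interest = $13,976.48; pay $8,438.03 → $5,538.45
Month 5: $5,538.45 +$305.26 interest = $5,843.71; pay $5,843.71 → $0.00

$5,843.71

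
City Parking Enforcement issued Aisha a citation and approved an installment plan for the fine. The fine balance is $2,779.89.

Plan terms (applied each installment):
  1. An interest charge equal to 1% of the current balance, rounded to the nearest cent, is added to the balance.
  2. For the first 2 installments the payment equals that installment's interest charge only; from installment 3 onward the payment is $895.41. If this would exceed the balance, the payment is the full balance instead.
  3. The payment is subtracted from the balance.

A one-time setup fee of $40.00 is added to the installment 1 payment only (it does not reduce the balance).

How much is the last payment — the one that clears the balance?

# | Opening | Interest | Payment | Fee | End bal
1 | $2,779.89 | $27.80 | $27.80 | $40.00 | $2,779.89
2 | $2,779.89 | $27.80 | $27.80 | — | $2,779.89
3 | $2,779.89 | $27.80 | $895.41 | — | $1,912.28
4 | $1,912.28 | $19.12 | $895.41 | — | $1,035.99
5 | $1,035.99 | $10.36 | $895.41 | — | $150.94
6 | $150.94 | $1.51 | $152.45 | — | $0.00

$152.45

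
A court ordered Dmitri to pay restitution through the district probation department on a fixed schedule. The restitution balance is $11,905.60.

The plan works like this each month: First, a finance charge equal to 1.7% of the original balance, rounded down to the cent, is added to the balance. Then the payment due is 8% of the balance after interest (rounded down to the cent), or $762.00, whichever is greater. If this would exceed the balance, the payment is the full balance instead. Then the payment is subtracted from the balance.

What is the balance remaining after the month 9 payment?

$6,391.14

# | Opening | Interest | Payment | End bal
1 | $11,905.60 | $202.39 | $968.63 | $11,139.36
2 | $11,139.36 | $202.39 | $907.34 | $10,434.41
3 | $10,434.41 | $202.39 | $850.94 | $9,785.86
4 | $9,785.86 | $202.39 | $799.06 | $9,189.19
5 | $9,189.19 | $202.39 | $762.00 | $8,629.58
6 | $8,629.58 | $202.39 | $762.00 | $8,069.97
7 | $8,069.97 | $202.39 | $762.00 | $7,510.36
8 | $7,510.36 | $202.39 | $762.00 | $6,950.75
9 | $6,950.75 | $202.39 | $762.00 | $6,391.14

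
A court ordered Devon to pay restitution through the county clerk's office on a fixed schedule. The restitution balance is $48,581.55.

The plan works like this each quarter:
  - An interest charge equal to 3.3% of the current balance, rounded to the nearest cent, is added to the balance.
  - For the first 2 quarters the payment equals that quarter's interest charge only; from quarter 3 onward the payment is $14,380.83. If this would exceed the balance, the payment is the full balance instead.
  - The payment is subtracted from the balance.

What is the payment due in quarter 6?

$9,265.73

# | Opening | Interest | Payment | End bal
1 | $48,581.55 | $1,603.19 | $1,603.19 | $48,581.55
2 | $48,581.55 | $1,603.19 | $1,603.19 | $48,581.55
3 | $48,581.55 | $1,603.19 | $14,380.83 | $35,803.91
4 | $35,803.91 | $1,181.53 | $14,380.83 | $22,604.61
5 | $22,604.61 | $745.95 | $14,380.83 | $8,969.73
6 | $8,969.73 | $296.00 | $9,265.73 | $0.00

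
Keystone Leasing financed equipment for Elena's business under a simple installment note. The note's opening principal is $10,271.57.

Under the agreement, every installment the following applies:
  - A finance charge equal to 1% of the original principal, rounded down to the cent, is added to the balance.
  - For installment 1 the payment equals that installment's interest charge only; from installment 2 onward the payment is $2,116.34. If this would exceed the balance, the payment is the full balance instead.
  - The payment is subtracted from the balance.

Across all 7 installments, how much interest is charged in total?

$718.97

Installment 1: opening $10,271.57; interest $102.71 → $10,374.28; payment $102.71; balance $10,271.57
Installment 2: opening $10,271.57; interest $102.71 → $10,374.28; payment $2,116.34; balance $8,257.94
Installment 3: opening $8,257.94; interest $102.71 → $8,360.65; payment $2,116.34; balance $6,244.31
Installment 4: opening $6,244.31; interest $102.71 → $6,347.02; payment $2,116.34; balance $4,230.68
Installment 5: opening $4,230.68; interest $102.71 → $4,333.39; payment $2,116.34; balance $2,217.05
Installment 6: opening $2,217.05; interest $102.71 → $2,319.76; payment $2,116.34; balance $203.42
Installment 7: opening $203.42; interest $102.71 → $306.13; payment $306.13; balance $0.00
Total interest: $102.71 + $102.71 + $102.71 + $102.71 + $102.71 + $102.71 + $102.71 = $718.97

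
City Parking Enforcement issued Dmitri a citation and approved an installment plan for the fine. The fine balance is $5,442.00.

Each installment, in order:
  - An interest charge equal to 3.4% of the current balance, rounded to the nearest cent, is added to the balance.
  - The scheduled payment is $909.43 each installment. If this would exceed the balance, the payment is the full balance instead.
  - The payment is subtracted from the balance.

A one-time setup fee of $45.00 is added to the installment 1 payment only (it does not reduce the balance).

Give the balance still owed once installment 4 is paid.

# | Opening | Interest | Payment | Fee | End bal
1 | $5,442.00 | $185.03 | $909.43 | $45.00 | $4,717.60
2 | $4,717.60 | $160.40 | $909.43 | — | $3,968.57
3 | $3,968.57 | $134.93 | $909.43 | — | $3,194.07
4 | $3,194.07 | $108.60 | $909.43 | — | $2,393.24

$2,393.24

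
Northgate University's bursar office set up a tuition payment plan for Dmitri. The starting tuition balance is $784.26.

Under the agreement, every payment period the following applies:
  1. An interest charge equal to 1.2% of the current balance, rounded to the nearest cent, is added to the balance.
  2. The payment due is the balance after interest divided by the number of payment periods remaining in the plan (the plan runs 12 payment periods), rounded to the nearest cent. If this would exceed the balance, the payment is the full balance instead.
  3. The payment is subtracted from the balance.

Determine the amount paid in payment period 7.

# | Opening | Interest | Payment | End bal
1 | $784.26 | $9.41 | $66.14 | $727.53
2 | $727.53 | $8.73 | $66.93 | $669.33
3 | $669.33 | $8.03 | $67.74 | $609.62
4 | $609.62 | $7.32 | $68.55 | $548.39
5 | $548.39 | $6.58 | $69.37 | $485.60
6 | $485.60 | $5.83 | $70.20 | $421.23
7 | $421.23 | $5.05 | $71.05 | $355.23

$71.05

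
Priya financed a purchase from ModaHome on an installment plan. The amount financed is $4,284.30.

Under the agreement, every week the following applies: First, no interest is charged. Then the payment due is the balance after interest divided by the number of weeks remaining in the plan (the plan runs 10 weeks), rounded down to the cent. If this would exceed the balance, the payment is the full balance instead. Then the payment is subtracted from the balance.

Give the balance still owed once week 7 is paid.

$1,285.29

Week 1: opening $4,284.30; payment $428.43; balance $3,855.87
Week 2: opening $3,855.87; payment $428.43; balance $3,427.44
Week 3: opening $3,427.44; payment $428.43; balance $2,999.01
Week 4: opening $2,999.01; payment $428.43; balance $2,570.58
Week 5: opening $2,570.58; payment $428.43; balance $2,142.15
Week 6: opening $2,142.15; payment $428.43; balance $1,713.72
Week 7: opening $1,713.72; payment $428.43; balance $1,285.29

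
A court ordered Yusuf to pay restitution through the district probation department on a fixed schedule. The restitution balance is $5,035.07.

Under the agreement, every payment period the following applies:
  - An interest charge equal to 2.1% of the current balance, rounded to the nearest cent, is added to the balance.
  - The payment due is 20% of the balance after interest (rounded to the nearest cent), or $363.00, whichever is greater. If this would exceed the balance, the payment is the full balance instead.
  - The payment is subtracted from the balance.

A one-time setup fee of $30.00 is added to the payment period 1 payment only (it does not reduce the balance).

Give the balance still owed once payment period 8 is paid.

$825.04

Payment period 1: $5,035.07 +$105.74 interest = $5,140.81; pay $1,028.16 (+ $30.00 fee) → $4,112.65
Payment period 2: $4,112.65 +$86.37 interest = $4,199.02; pay $839.80 → $3,359.22
Payment period 3: $3,359.22 +$70.54 interest = $3,429.76; pay $685.95 → $2,743.81
Payment period 4: $2,743.81 +$57.62 interest = $2,801.43; pay $560.29 → $2,241.14
Payment period 5: $2,241.14 +$47.06 interest = $2,288.20; pay $457.64 → $1,830.56
Payment period 6: $1,830.56 +$38.44 interest = $1,869.00; pay $373.80 → $1,495.20
Payment period 7: $1,495.20 +$31.40 interest = $1,526.60; pay $363.00 → $1,163.60
Payment period 8: $1,163.60 +$24.44 interest = $1,188.04; pay $363.00 → $825.04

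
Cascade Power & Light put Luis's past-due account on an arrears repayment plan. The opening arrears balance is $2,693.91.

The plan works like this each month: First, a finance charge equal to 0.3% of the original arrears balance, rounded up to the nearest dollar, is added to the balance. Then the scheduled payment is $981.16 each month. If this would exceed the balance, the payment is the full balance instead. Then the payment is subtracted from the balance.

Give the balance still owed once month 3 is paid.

$0.00

Month 1: $2,693.91 +$9.00 interest = $2,702.91; pay $981.16 → $1,721.75
Month 2: $1,721.75 +$9.00 interest = $1,730.75; pay $981.16 → $749.59
Month 3: $749.59 +$9.00 interest = $758.59; pay $758.59 → $0.00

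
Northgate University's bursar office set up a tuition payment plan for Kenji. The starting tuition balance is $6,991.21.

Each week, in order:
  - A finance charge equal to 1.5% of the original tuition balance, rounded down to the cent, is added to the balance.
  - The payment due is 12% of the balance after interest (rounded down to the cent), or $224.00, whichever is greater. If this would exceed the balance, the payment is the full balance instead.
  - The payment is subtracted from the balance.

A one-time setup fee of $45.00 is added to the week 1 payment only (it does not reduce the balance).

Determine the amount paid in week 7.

$451.61

Week 1: opening $6,991.21; interest $104.86 → $7,096.07; payment $851.52 (+ $45.00 fee); balance $6,244.55
Week 2: opening $6,244.55; interest $104.86 → $6,349.41; payment $761.92; balance $5,587.49
Week 3: opening $5,587.49; interest $104.86 → $5,692.35; payment $683.08; balance $5,009.27
Week 4: opening $5,009.27; interest $104.86 → $5,114.13; payment $613.69; balance $4,500.44
Week 5: opening $4,500.44; interest $104.86 → $4,605.30; payment $552.63; balance $4,052.67
Week 6: opening $4,052.67; interest $104.86 → $4,157.53; payment $498.90; balance $3,658.63
Week 7: opening $3,658.63; interest $104.86 → $3,763.49; payment $451.61; balance $3,311.88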